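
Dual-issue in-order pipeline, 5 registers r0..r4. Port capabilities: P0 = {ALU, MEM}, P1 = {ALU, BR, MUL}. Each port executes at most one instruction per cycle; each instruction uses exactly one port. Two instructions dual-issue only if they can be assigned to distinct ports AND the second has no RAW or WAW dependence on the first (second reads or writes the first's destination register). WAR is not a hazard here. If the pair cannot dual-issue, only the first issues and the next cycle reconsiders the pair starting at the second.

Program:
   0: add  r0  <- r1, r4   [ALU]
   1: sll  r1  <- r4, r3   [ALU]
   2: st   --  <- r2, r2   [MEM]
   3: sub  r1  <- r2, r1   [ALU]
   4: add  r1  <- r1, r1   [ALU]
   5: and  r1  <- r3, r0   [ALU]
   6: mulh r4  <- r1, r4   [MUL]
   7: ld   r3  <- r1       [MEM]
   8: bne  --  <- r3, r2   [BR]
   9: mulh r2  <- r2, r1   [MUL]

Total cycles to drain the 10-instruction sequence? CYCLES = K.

CYCLES = 7

t=0 i0&i1:add.ALU+sll.ALU ; pair
t=1 i2&i3:st.MEM+sub.ALU ; pair
t=2 i4:add.ALU ; WAW r1
t=3 i5:and.ALU ; RAW r1
t=4 i6&i7:mulh.MUL+ld.MEM ; pair
t=5 i8:bne.BR ; no-port BR/MUL
t=6 i9:mulh.MUL ; tail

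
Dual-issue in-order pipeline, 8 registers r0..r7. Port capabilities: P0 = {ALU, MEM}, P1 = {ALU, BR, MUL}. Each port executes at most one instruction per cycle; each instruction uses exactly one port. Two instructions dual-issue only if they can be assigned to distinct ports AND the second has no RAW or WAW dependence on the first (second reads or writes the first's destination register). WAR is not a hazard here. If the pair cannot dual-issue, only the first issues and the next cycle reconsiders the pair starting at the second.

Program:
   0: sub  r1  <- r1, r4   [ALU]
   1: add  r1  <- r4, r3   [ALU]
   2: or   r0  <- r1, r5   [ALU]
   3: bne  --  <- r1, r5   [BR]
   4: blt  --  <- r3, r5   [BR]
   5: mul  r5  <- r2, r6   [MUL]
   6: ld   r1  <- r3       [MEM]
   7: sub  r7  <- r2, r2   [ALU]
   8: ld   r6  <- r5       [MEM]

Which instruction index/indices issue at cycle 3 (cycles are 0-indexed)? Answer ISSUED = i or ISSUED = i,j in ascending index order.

[0] i0  sub  -- WAW r1
[1] i1  add  -- RAW r1
[2] i2&i3  or/bne  -- dual
[3] i4  blt  -- no-port BR/MUL
[4] i5&i6  mul/ld  -- dual
[5] i7&i8  sub/ld  -- dual

ISSUED = 4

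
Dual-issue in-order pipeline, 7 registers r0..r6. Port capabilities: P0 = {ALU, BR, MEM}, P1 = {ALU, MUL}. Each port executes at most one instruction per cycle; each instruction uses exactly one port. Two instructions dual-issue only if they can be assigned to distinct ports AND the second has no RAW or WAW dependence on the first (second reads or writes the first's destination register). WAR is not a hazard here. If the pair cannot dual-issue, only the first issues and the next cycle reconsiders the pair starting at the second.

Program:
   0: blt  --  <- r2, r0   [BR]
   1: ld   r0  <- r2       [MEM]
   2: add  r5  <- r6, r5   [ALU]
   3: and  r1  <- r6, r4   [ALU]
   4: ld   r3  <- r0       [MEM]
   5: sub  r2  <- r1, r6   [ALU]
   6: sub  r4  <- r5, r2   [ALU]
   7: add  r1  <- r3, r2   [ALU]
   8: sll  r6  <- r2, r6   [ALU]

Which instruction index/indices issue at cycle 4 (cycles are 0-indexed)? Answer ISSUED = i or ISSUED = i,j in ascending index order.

ISSUED = 6,7

[0] i0  blt.BR  -- no-port BR/MEM
[1] i1,i2  ld.MEM/add.ALU  -- pair
[2] i3,i4  and.ALU/ld.MEM  -- pair
[3] i5  sub.ALU  -- RAW r2
[4] i6,i7  sub.ALU/add.ALU  -- pair
[5] i8  sll.ALU  -- tail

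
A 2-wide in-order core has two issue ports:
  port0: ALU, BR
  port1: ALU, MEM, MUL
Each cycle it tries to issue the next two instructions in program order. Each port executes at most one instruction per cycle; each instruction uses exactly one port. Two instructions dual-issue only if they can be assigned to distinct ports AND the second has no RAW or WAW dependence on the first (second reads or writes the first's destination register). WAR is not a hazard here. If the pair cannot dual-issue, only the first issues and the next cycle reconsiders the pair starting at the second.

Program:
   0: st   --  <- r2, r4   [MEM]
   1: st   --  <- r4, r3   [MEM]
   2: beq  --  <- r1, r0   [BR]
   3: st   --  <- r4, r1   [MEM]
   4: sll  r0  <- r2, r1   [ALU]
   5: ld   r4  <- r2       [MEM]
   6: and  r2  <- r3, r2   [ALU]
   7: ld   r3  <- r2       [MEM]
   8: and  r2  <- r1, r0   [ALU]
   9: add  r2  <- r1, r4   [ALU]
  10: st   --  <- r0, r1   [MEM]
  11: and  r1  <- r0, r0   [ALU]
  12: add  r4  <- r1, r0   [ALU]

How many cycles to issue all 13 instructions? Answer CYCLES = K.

CYCLES = 8

0. st @i0  | no-port MEM/MEM
1. st beq @i1&i2  | 2-wide
2. st sll @i3&i4  | 2-wide
3. ld and @i5&i6  | 2-wide
4. ld and @i7&i8  | 2-wide
5. add st @i9&i10  | 2-wide
6. and @i11  | RAW r1
7. add @i12  | tail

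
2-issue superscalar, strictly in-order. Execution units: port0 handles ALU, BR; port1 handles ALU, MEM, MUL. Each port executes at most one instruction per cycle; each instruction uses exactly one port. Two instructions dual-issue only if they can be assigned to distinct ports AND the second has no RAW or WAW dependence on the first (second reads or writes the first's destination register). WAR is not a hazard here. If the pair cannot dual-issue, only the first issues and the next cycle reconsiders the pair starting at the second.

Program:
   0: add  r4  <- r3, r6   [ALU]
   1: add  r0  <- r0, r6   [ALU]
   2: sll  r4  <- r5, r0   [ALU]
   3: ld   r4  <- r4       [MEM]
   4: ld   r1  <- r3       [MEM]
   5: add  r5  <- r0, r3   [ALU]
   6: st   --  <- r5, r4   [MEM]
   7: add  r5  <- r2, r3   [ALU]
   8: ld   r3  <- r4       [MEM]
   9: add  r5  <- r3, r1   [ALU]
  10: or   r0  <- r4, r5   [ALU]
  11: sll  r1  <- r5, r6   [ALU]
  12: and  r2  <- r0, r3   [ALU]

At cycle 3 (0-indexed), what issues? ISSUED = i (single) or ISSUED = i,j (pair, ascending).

#0 head=0: add.ALU add.ALU i0/i1 2-wide
#1 head=2: sll.ALU i2 RAW+WAW r4
#2 head=3: ld.MEM i3 no-port MEM/MEM
#3 head=4: ld.MEM add.ALU i4/i5 2-wide
#4 head=6: st.MEM add.ALU i6/i7 2-wide
#5 head=8: ld.MEM i8 RAW r3
#6 head=9: add.ALU i9 RAW r5
#7 head=10: or.ALU sll.ALU i10/i11 2-wide
#8 head=12: and.ALU i12 tail

ISSUED = 4,5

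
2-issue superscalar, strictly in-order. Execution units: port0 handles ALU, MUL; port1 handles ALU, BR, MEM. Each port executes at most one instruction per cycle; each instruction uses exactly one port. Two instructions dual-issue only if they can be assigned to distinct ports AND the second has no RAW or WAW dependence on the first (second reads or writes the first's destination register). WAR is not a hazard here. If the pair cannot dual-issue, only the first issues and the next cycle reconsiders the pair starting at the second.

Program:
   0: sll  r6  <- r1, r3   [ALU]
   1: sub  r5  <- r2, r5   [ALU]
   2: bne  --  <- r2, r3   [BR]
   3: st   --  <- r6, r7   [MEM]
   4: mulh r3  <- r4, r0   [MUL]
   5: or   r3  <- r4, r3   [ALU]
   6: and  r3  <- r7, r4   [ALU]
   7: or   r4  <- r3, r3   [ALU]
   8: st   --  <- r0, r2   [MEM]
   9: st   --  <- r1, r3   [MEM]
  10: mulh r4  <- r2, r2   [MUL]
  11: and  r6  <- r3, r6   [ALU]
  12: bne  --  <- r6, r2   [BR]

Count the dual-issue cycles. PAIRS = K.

[0] i0+i1  sll;sub  -- 2-wide
[1] i2  bne  -- no-port BR/MEM
[2] i3+i4  st;mulh  -- 2-wide
[3] i5  or  -- WAW r3
[4] i6  and  -- RAW r3
[5] i7+i8  or;st  -- 2-wide
[6] i9+i10  st;mulh  -- 2-wide
[7] i11  and  -- RAW r6
[8] i12  bne  -- tail

PAIRS = 4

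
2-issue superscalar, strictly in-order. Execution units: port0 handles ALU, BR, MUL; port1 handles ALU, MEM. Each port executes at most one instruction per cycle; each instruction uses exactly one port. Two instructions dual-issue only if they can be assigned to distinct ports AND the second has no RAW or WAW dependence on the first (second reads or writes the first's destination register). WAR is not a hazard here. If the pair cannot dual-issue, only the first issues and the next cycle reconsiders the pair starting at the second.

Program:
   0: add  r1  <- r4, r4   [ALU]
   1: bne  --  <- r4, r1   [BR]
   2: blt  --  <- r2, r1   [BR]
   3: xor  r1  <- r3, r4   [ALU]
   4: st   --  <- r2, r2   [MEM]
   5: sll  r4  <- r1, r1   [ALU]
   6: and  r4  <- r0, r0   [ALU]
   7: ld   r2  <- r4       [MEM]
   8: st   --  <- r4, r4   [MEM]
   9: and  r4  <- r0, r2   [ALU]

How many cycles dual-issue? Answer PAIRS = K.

  cy0 -> i0 (add) RAW r1
  cy1 -> i1 (bne) no-port BR/BR
  cy2 -> i2,i3 (blt;xor) pair
  cy3 -> i4,i5 (st;sll) pair
  cy4 -> i6 (and) RAW r4
  cy5 -> i7 (ld) no-port MEM/MEM
  cy6 -> i8,i9 (st;and) pair

PAIRS = 3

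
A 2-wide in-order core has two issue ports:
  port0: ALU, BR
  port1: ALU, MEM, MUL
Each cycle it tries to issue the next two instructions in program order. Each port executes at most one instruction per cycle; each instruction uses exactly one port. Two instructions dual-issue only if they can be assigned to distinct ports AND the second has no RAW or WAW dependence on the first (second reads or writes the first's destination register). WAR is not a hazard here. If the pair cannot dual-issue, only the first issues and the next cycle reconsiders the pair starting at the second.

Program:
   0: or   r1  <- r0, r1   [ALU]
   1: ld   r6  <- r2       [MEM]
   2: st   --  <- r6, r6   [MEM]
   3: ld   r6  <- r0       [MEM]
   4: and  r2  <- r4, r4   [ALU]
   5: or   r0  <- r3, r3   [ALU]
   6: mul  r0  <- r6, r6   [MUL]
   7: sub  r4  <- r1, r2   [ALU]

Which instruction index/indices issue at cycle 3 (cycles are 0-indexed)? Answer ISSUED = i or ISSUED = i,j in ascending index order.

#0 head=0: or.ALU ld.MEM i0&i1 2-wide
#1 head=2: st.MEM i2 no-port MEM/MEM
#2 head=3: ld.MEM and.ALU i3&i4 2-wide
#3 head=5: or.ALU i5 WAW r0
#4 head=6: mul.MUL sub.ALU i6&i7 2-wide

ISSUED = 5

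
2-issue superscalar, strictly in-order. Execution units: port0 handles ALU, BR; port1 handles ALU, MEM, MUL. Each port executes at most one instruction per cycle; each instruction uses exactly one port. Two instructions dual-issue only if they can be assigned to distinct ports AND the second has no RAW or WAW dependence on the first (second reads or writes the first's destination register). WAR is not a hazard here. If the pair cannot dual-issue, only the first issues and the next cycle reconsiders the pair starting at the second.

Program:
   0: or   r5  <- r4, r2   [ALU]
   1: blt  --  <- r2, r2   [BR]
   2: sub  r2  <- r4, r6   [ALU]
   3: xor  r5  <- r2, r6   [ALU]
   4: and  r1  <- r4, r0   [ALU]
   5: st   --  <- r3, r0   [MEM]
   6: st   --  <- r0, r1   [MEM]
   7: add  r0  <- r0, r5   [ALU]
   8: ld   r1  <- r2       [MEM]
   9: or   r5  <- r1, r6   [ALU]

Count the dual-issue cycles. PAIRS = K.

  cy0 -> i0,i1 (or;blt) 2-wide
  cy1 -> i2 (sub) RAW r2
  cy2 -> i3,i4 (xor;and) 2-wide
  cy3 -> i5 (st) no-port MEM/MEM
  cy4 -> i6,i7 (st;add) 2-wide
  cy5 -> i8 (ld) RAW r1
  cy6 -> i9 (or) tail

PAIRS = 3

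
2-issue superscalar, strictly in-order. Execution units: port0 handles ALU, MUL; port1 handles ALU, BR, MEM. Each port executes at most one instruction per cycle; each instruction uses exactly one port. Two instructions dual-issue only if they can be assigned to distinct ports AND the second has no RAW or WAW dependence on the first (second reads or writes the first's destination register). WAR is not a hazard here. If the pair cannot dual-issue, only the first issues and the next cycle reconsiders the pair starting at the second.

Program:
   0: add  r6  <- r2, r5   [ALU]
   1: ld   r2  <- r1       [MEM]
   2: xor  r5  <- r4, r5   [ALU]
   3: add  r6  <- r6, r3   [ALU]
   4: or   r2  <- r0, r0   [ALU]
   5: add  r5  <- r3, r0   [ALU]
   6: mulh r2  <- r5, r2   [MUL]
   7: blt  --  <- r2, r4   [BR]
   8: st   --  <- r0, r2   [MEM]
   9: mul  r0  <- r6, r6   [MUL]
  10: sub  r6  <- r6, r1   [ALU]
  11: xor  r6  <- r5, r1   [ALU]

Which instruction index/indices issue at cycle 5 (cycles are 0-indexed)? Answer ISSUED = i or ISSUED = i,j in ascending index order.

ISSUED = 8,9

[0] i0&i1  add;ld  -- dual
[1] i2&i3  xor;add  -- dual
[2] i4&i5  or;add  -- dual
[3] i6  mulh  -- RAW r2
[4] i7  blt  -- no-port BR/MEM
[5] i8&i9  st;mul  -- dual
[6] i10  sub  -- WAW r6
[7] i11  xor  -- tail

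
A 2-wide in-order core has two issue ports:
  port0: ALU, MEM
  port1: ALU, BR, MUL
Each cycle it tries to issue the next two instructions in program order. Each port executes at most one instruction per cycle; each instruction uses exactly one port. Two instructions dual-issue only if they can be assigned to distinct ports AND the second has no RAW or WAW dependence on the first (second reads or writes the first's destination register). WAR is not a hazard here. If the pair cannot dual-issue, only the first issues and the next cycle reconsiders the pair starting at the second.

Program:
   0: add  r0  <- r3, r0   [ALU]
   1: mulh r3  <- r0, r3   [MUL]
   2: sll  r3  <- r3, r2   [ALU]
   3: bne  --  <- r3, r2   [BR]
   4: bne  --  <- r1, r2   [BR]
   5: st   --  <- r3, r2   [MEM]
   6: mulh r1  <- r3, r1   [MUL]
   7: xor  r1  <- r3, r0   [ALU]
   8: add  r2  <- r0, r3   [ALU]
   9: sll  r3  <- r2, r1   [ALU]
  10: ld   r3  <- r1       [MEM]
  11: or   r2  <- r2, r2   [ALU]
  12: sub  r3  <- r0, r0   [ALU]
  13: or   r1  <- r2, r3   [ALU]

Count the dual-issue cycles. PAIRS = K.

PAIRS = 3

c0: i0 add.ALU  RAW r0
c1: i1 mulh.MUL  RAW+WAW r3
c2: i2 sll.ALU  RAW r3
c3: i3 bne.BR  no-port BR/BR
c4: i4&i5 bne.BR;st.MEM  pair
c5: i6 mulh.MUL  WAW r1
c6: i7&i8 xor.ALU;add.ALU  pair
c7: i9 sll.ALU  WAW r3
c8: i10&i11 ld.MEM;or.ALU  pair
c9: i12 sub.ALU  RAW r3
c10: i13 or.ALU  tail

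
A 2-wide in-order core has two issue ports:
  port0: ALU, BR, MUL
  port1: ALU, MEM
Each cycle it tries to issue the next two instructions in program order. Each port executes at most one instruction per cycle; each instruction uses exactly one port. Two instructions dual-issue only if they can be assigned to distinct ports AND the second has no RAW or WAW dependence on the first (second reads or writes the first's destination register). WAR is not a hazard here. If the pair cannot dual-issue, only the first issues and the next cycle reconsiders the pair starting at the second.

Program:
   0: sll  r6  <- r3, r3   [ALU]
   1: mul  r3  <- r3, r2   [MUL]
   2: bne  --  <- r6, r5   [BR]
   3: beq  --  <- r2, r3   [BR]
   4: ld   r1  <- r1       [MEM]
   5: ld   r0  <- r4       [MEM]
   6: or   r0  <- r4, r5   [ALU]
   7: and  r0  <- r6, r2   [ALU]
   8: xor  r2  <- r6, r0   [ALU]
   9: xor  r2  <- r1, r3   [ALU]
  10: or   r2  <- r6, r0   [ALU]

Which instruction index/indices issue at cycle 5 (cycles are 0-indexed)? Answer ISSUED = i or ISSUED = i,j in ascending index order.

  cy0 -> i0&i1 (sll/mul) 2-wide
  cy1 -> i2 (bne) no-port BR/BR
  cy2 -> i3&i4 (beq/ld) 2-wide
  cy3 -> i5 (ld) WAW r0
  cy4 -> i6 (or) WAW r0
  cy5 -> i7 (and) RAW r0
  cy6 -> i8 (xor) WAW r2
  cy7 -> i9 (xor) WAW r2
  cy8 -> i10 (or) tail

ISSUED = 7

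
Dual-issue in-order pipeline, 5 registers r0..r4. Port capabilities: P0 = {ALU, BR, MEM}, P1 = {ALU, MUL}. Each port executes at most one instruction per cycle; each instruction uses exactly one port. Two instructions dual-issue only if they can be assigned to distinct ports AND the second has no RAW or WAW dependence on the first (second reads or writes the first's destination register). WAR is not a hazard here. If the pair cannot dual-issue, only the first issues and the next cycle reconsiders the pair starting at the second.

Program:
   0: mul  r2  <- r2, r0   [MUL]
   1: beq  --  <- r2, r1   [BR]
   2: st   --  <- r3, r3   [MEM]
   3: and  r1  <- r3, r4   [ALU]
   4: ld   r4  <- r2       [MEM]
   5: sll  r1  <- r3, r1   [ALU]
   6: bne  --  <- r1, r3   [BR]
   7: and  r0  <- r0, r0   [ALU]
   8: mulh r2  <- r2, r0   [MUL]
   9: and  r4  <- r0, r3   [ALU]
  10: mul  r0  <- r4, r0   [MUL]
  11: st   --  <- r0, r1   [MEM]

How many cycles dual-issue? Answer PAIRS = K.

  cy0 -> i0 (mul.MUL) RAW r2
  cy1 -> i1 (beq.BR) no-port BR/MEM
  cy2 -> i2,i3 (st.MEM and.ALU) dual
  cy3 -> i4,i5 (ld.MEM sll.ALU) dual
  cy4 -> i6,i7 (bne.BR and.ALU) dual
  cy5 -> i8,i9 (mulh.MUL and.ALU) dual
  cy6 -> i10 (mul.MUL) RAW r0
  cy7 -> i11 (st.MEM) tail

PAIRS = 4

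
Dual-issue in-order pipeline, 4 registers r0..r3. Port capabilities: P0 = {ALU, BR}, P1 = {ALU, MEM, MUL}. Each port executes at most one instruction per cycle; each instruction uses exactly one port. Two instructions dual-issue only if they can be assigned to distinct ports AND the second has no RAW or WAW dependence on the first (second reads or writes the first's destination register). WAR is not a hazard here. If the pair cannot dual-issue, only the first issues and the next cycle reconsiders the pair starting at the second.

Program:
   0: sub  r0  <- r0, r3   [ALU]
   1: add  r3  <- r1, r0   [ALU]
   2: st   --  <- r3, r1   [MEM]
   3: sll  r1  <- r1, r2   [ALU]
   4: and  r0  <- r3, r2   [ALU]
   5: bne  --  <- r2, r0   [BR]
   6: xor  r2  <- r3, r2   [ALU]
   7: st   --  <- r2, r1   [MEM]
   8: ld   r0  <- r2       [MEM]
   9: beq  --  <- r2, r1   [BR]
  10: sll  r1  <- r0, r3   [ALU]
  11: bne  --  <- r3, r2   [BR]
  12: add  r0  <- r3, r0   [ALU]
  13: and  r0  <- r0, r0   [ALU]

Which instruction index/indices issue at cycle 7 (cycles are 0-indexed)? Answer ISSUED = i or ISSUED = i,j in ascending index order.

ISSUED = 10,11

0. sub.ALU @i0  | RAW r0
1. add.ALU @i1  | RAW r3
2. st.MEM sll.ALU @i2&i3  | 2-wide
3. and.ALU @i4  | RAW r0
4. bne.BR xor.ALU @i5&i6  | 2-wide
5. st.MEM @i7  | no-port MEM/MEM
6. ld.MEM beq.BR @i8&i9  | 2-wide
7. sll.ALU bne.BR @i10&i11  | 2-wide
8. add.ALU @i12  | RAW+WAW r0
9. and.ALU @i13  | tail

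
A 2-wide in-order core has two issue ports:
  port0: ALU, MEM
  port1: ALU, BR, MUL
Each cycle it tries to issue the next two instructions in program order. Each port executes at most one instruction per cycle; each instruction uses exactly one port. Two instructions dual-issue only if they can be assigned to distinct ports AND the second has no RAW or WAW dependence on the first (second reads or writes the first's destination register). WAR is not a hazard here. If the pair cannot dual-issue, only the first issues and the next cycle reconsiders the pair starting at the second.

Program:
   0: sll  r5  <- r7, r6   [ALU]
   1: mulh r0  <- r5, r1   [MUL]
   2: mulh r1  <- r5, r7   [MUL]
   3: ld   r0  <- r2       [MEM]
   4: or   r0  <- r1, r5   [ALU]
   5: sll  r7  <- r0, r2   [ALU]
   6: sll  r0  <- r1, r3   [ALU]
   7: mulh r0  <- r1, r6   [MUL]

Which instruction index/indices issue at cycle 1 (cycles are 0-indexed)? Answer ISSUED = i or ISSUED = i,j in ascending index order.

[0] i0  sll.ALU  -- RAW r5
[1] i1  mulh.MUL  -- no-port MUL/MUL
[2] i2,i3  mulh.MUL+ld.MEM  -- dual
[3] i4  or.ALU  -- RAW r0
[4] i5,i6  sll.ALU+sll.ALU  -- dual
[5] i7  mulh.MUL  -- tail

ISSUED = 1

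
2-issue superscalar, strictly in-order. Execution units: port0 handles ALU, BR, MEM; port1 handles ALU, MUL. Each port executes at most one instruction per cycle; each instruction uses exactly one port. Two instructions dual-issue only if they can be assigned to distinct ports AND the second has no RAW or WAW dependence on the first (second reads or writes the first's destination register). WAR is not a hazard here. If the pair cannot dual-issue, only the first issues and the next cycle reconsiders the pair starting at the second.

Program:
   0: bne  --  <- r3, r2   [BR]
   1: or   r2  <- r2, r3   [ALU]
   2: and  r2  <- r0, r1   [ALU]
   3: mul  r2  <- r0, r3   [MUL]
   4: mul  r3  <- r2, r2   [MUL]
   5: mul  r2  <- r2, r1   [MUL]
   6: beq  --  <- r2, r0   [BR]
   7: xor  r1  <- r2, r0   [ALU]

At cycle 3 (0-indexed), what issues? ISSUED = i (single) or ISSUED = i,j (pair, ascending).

ISSUED = 4

c0: i0&i1 bne+or  dual
c1: i2 and  WAW r2
c2: i3 mul  no-port MUL/MUL
c3: i4 mul  no-port MUL/MUL
c4: i5 mul  RAW r2
c5: i6&i7 beq+xor  dual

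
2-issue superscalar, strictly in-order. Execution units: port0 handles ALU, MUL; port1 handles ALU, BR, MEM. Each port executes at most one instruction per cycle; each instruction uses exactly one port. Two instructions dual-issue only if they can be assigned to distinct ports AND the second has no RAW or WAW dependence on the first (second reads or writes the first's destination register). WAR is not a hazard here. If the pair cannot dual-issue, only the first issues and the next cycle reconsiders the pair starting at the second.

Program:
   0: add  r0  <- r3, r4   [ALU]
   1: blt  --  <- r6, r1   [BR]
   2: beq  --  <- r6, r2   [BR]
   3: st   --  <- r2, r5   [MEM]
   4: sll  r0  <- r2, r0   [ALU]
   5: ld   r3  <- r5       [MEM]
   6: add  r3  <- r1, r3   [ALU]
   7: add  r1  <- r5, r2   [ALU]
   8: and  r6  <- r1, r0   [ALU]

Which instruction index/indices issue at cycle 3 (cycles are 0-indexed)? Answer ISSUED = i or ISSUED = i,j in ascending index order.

ISSUED = 5

t=0 i0&i1:add+blt ; 2-wide
t=1 i2:beq ; no-port BR/MEM
t=2 i3&i4:st+sll ; 2-wide
t=3 i5:ld ; RAW+WAW r3
t=4 i6&i7:add+add ; 2-wide
t=5 i8:and ; tail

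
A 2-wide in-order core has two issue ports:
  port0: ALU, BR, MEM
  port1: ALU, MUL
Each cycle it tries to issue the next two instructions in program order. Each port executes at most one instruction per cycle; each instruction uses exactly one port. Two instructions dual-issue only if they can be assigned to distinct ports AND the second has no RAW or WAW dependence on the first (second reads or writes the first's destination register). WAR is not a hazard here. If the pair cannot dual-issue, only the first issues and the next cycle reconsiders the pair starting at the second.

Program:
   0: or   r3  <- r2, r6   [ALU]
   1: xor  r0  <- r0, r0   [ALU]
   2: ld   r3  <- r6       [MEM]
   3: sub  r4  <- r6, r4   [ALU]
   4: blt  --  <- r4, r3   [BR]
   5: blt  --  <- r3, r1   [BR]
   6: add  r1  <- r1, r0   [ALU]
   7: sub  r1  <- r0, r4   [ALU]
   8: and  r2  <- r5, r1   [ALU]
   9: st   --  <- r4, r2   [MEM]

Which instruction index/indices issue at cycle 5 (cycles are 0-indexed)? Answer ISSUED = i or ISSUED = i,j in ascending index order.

#0 head=0: or/xor i0/i1 dual
#1 head=2: ld/sub i2/i3 dual
#2 head=4: blt i4 no-port BR/BR
#3 head=5: blt/add i5/i6 dual
#4 head=7: sub i7 RAW r1
#5 head=8: and i8 RAW r2
#6 head=9: st i9 tail

ISSUED = 8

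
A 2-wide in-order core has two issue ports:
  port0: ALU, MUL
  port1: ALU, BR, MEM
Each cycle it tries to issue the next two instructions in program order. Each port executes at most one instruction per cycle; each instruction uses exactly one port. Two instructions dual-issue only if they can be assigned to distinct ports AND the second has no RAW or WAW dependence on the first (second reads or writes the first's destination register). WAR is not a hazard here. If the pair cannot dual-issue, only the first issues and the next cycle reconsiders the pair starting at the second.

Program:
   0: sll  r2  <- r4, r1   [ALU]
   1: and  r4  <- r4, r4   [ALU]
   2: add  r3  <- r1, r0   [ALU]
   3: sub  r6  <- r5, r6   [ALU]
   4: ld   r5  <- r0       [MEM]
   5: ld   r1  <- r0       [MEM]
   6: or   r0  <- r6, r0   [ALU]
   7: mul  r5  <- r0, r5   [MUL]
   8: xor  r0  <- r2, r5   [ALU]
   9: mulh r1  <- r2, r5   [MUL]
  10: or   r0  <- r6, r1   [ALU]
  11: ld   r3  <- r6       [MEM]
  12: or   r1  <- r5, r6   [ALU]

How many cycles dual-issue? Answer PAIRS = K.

PAIRS = 5

c0: i0/i1 sll;and  2-wide
c1: i2/i3 add;sub  2-wide
c2: i4 ld  no-port MEM/MEM
c3: i5/i6 ld;or  2-wide
c4: i7 mul  RAW r5
c5: i8/i9 xor;mulh  2-wide
c6: i10/i11 or;ld  2-wide
c7: i12 or  tail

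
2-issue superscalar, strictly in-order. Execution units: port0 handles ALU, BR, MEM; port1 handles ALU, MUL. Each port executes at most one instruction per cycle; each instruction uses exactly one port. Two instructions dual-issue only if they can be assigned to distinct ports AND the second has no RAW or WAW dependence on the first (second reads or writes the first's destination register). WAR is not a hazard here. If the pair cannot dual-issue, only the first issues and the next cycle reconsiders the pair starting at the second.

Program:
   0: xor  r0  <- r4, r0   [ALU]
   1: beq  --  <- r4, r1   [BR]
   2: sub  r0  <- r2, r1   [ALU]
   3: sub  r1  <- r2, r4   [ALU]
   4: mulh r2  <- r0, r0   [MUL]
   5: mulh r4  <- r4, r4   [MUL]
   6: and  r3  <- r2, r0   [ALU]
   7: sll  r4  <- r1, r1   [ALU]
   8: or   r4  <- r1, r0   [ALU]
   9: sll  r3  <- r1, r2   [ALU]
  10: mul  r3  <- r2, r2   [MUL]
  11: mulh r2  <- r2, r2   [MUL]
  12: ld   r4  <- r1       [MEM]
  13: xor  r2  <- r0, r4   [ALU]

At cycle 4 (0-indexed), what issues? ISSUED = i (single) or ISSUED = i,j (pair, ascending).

0. xor/beq @i0/i1  | 2-wide
1. sub/sub @i2/i3  | 2-wide
2. mulh @i4  | no-port MUL/MUL
3. mulh/and @i5/i6  | 2-wide
4. sll @i7  | WAW r4
5. or/sll @i8/i9  | 2-wide
6. mul @i10  | no-port MUL/MUL
7. mulh/ld @i11/i12  | 2-wide
8. xor @i13  | tail

ISSUED = 7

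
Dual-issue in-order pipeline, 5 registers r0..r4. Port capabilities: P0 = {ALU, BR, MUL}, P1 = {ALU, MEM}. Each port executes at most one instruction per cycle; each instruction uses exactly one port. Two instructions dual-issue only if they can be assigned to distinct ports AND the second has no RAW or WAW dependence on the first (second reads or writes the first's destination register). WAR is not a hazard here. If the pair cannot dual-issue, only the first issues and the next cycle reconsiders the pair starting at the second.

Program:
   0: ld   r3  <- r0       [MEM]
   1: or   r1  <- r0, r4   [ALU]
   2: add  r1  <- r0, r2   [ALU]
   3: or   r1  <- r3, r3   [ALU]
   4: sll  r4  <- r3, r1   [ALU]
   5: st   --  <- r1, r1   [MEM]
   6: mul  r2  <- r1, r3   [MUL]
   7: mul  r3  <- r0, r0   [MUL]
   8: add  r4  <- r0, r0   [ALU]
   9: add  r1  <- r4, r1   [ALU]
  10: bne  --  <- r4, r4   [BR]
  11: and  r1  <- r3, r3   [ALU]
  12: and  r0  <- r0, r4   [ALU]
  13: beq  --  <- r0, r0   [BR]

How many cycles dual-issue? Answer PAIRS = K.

PAIRS = 5

c0: i0,i1 ld or  pair
c1: i2 add  WAW r1
c2: i3 or  RAW r1
c3: i4,i5 sll st  pair
c4: i6 mul  no-port MUL/MUL
c5: i7,i8 mul add  pair
c6: i9,i10 add bne  pair
c7: i11,i12 and and  pair
c8: i13 beq  tail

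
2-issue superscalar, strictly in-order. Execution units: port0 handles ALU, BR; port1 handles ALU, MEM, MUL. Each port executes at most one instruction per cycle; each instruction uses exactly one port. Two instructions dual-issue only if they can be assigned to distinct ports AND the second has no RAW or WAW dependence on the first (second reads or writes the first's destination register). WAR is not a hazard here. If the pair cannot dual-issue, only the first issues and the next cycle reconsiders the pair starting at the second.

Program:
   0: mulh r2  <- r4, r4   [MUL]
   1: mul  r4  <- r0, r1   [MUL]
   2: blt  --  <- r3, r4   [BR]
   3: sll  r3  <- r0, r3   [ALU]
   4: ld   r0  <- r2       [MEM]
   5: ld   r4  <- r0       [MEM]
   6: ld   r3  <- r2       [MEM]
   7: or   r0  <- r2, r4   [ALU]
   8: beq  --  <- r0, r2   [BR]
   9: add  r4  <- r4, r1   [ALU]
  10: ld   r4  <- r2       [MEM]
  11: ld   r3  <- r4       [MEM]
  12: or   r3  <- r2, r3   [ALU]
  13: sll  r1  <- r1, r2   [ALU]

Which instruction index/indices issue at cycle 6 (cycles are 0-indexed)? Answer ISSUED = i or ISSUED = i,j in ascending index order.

ISSUED = 8,9

c0: i0 mulh.MUL  no-port MUL/MUL
c1: i1 mul.MUL  RAW r4
c2: i2&i3 blt.BR+sll.ALU  pair
c3: i4 ld.MEM  no-port MEM/MEM
c4: i5 ld.MEM  no-port MEM/MEM
c5: i6&i7 ld.MEM+or.ALU  pair
c6: i8&i9 beq.BR+add.ALU  pair
c7: i10 ld.MEM  no-port MEM/MEM
c8: i11 ld.MEM  RAW+WAW r3
c9: i12&i13 or.ALU+sll.ALU  pair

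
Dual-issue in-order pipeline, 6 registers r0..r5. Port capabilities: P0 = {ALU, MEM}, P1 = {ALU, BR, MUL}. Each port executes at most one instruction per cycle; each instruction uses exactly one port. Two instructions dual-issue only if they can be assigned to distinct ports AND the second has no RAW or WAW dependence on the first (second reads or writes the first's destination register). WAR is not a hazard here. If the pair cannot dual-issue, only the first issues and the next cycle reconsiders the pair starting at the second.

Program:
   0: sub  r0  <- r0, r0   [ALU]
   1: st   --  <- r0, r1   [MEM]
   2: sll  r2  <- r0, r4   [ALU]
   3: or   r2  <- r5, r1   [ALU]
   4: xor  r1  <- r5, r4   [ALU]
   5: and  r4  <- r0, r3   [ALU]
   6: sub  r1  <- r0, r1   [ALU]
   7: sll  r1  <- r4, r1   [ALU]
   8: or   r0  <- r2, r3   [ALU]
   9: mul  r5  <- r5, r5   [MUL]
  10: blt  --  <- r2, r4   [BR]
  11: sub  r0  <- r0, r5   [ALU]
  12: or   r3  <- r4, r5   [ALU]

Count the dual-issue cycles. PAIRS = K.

0. sub @i0  | RAW r0
1. st;sll @i1&i2  | pair
2. or;xor @i3&i4  | pair
3. and;sub @i5&i6  | pair
4. sll;or @i7&i8  | pair
5. mul @i9  | no-port MUL/BR
6. blt;sub @i10&i11  | pair
7. or @i12  | tail

PAIRS = 5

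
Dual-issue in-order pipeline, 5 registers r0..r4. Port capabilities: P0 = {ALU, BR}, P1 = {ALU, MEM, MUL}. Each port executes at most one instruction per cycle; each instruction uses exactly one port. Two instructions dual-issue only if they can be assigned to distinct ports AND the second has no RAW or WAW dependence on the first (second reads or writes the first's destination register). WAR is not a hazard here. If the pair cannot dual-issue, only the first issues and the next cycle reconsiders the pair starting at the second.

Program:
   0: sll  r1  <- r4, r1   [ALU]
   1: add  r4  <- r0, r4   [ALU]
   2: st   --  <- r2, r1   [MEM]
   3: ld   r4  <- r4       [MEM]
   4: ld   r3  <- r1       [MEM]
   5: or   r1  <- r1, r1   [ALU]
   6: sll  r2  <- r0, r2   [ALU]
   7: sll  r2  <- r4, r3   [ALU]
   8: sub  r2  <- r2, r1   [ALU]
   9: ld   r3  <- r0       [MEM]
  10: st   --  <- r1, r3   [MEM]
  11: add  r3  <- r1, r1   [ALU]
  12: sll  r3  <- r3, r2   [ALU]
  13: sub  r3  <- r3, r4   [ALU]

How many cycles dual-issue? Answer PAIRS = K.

c0: i0&i1 sll+add  dual
c1: i2 st  no-port MEM/MEM
c2: i3 ld  no-port MEM/MEM
c3: i4&i5 ld+or  dual
c4: i6 sll  WAW r2
c5: i7 sll  RAW+WAW r2
c6: i8&i9 sub+ld  dual
c7: i10&i11 st+add  dual
c8: i12 sll  RAW+WAW r3
c9: i13 sub  tail

PAIRS = 4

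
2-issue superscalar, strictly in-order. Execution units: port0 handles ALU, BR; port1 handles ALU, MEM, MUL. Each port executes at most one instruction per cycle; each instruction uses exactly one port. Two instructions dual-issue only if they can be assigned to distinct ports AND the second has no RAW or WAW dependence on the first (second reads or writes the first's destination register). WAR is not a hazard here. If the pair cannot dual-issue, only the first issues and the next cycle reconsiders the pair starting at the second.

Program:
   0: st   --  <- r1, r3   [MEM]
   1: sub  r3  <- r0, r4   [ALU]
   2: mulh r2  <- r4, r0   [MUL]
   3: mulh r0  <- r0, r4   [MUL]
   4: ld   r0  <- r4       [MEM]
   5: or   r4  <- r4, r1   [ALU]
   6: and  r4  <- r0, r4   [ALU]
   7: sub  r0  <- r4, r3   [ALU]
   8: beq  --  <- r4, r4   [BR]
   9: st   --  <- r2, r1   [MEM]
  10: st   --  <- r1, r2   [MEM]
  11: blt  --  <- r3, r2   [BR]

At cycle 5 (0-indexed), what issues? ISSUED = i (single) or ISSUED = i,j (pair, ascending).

[0] i0/i1  st.MEM/sub.ALU  -- pair
[1] i2  mulh.MUL  -- no-port MUL/MUL
[2] i3  mulh.MUL  -- no-port MUL/MEM
[3] i4/i5  ld.MEM/or.ALU  -- pair
[4] i6  and.ALU  -- RAW r4
[5] i7/i8  sub.ALU/beq.BR  -- pair
[6] i9  st.MEM  -- no-port MEM/MEM
[7] i10/i11  st.MEM/blt.BR  -- pair

ISSUED = 7,8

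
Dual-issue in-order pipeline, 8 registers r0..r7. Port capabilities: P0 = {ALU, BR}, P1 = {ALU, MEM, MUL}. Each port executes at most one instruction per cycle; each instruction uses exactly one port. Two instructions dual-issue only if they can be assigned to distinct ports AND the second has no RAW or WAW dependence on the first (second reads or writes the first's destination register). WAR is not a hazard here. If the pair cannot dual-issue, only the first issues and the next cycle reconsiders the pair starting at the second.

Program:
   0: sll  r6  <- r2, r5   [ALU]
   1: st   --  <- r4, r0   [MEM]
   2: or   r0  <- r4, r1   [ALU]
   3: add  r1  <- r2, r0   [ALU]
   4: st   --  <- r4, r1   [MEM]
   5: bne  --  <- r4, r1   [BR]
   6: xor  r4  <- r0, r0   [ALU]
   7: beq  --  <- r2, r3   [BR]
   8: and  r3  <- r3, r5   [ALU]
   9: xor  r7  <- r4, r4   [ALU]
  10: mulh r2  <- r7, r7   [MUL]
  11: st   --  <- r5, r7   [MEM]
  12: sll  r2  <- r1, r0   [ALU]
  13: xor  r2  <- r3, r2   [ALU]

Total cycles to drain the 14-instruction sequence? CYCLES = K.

CYCLES = 9

  cy0 -> i0/i1 (sll/st) 2-wide
  cy1 -> i2 (or) RAW r0
  cy2 -> i3 (add) RAW r1
  cy3 -> i4/i5 (st/bne) 2-wide
  cy4 -> i6/i7 (xor/beq) 2-wide
  cy5 -> i8/i9 (and/xor) 2-wide
  cy6 -> i10 (mulh) no-port MUL/MEM
  cy7 -> i11/i12 (st/sll) 2-wide
  cy8 -> i13 (xor) tail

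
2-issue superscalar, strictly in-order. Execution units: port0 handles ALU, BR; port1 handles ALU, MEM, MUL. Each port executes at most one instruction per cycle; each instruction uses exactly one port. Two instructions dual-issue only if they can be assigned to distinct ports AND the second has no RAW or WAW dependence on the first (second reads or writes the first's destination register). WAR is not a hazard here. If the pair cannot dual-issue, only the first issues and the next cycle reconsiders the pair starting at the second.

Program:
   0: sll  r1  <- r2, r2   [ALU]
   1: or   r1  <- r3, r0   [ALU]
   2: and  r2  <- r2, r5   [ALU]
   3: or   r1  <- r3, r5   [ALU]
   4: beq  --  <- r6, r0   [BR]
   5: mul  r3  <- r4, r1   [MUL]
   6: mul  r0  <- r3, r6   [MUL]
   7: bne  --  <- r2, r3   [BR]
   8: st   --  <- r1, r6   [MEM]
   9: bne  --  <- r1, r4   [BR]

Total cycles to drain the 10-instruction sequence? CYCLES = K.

[0] i0  sll  -- WAW r1
[1] i1/i2  or/and  -- pair
[2] i3/i4  or/beq  -- pair
[3] i5  mul  -- no-port MUL/MUL
[4] i6/i7  mul/bne  -- pair
[5] i8/i9  st/bne  -- pair

CYCLES = 6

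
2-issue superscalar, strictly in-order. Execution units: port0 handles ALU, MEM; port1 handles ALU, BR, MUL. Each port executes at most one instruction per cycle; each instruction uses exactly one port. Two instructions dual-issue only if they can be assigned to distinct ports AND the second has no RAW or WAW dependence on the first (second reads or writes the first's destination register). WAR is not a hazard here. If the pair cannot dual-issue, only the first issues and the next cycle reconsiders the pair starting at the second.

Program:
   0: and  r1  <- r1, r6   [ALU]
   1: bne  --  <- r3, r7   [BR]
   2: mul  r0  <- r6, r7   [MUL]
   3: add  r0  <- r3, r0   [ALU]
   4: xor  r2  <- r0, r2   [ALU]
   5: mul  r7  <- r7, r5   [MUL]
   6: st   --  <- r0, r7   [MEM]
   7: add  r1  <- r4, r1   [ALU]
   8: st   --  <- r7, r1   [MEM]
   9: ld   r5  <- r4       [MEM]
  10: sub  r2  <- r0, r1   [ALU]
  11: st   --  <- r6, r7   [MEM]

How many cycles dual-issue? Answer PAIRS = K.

PAIRS = 4

[0] i0/i1  and.ALU;bne.BR  -- dual
[1] i2  mul.MUL  -- RAW+WAW r0
[2] i3  add.ALU  -- RAW r0
[3] i4/i5  xor.ALU;mul.MUL  -- dual
[4] i6/i7  st.MEM;add.ALU  -- dual
[5] i8  st.MEM  -- no-port MEM/MEM
[6] i9/i10  ld.MEM;sub.ALU  -- dual
[7] i11  st.MEM  -- tail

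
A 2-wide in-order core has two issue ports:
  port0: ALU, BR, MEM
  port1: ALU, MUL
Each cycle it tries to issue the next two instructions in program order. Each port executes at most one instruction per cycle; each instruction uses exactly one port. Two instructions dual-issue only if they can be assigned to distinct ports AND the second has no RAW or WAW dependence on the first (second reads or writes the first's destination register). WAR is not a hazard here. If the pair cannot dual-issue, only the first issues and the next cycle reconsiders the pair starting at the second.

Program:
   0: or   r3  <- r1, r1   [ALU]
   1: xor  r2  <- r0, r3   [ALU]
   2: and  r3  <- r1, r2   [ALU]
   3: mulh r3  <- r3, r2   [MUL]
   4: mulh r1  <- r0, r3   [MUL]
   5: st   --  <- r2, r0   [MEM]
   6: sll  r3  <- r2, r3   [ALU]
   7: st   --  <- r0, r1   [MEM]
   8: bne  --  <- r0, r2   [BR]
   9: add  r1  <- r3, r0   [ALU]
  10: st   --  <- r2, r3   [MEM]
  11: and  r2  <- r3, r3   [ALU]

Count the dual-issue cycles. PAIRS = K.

  cy0 -> i0 (or.ALU) RAW r3
  cy1 -> i1 (xor.ALU) RAW r2
  cy2 -> i2 (and.ALU) RAW+WAW r3
  cy3 -> i3 (mulh.MUL) no-port MUL/MUL
  cy4 -> i4,i5 (mulh.MUL;st.MEM) 2-wide
  cy5 -> i6,i7 (sll.ALU;st.MEM) 2-wide
  cy6 -> i8,i9 (bne.BR;add.ALU) 2-wide
  cy7 -> i10,i11 (st.MEM;and.ALU) 2-wide

PAIRS = 4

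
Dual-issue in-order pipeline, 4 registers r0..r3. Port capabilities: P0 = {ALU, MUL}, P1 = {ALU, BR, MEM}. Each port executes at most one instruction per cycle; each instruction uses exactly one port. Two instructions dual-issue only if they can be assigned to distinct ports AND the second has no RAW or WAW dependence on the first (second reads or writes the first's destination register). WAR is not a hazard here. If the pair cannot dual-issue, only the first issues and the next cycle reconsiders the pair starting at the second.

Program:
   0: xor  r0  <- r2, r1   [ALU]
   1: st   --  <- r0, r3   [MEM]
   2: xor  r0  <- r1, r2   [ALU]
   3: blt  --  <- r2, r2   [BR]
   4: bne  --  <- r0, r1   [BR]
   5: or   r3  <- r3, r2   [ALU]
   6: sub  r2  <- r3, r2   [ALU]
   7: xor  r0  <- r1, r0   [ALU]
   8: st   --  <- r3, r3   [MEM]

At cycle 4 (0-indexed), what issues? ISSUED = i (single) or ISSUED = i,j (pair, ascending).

ISSUED = 6,7

#0 head=0: xor i0 RAW r0
#1 head=1: st;xor i1,i2 pair
#2 head=3: blt i3 no-port BR/BR
#3 head=4: bne;or i4,i5 pair
#4 head=6: sub;xor i6,i7 pair
#5 head=8: st i8 tail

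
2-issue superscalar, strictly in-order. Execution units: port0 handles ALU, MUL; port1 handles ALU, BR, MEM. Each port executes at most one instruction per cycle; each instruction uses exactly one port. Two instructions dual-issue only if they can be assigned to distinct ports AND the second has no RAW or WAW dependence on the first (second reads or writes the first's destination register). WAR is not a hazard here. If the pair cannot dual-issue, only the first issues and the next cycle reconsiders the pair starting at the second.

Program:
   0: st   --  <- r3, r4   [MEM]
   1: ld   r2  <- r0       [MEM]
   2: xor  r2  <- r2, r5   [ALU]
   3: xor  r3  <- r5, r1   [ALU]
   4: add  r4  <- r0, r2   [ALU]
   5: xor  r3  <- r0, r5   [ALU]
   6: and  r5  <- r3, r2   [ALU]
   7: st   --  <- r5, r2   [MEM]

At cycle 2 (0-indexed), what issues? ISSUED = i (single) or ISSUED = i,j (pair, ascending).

  cy0 -> i0 (st) no-port MEM/MEM
  cy1 -> i1 (ld) RAW+WAW r2
  cy2 -> i2&i3 (xor+xor) dual
  cy3 -> i4&i5 (add+xor) dual
  cy4 -> i6 (and) RAW r5
  cy5 -> i7 (st) tail

ISSUED = 2,3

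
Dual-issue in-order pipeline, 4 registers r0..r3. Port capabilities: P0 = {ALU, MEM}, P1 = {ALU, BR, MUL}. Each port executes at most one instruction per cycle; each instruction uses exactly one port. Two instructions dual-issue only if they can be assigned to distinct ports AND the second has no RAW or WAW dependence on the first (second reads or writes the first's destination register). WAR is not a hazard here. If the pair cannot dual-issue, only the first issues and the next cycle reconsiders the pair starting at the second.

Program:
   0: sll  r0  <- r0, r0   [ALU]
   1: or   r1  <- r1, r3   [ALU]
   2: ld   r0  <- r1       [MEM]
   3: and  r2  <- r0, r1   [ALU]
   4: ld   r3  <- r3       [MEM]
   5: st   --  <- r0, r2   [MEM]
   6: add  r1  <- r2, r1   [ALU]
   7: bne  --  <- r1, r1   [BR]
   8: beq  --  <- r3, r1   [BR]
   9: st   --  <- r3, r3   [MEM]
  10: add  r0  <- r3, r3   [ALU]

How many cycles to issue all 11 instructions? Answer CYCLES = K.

  cy0 -> i0&i1 (sll.ALU/or.ALU) dual
  cy1 -> i2 (ld.MEM) RAW r0
  cy2 -> i3&i4 (and.ALU/ld.MEM) dual
  cy3 -> i5&i6 (st.MEM/add.ALU) dual
  cy4 -> i7 (bne.BR) no-port BR/BR
  cy5 -> i8&i9 (beq.BR/st.MEM) dual
  cy6 -> i10 (add.ALU) tail

CYCLES = 7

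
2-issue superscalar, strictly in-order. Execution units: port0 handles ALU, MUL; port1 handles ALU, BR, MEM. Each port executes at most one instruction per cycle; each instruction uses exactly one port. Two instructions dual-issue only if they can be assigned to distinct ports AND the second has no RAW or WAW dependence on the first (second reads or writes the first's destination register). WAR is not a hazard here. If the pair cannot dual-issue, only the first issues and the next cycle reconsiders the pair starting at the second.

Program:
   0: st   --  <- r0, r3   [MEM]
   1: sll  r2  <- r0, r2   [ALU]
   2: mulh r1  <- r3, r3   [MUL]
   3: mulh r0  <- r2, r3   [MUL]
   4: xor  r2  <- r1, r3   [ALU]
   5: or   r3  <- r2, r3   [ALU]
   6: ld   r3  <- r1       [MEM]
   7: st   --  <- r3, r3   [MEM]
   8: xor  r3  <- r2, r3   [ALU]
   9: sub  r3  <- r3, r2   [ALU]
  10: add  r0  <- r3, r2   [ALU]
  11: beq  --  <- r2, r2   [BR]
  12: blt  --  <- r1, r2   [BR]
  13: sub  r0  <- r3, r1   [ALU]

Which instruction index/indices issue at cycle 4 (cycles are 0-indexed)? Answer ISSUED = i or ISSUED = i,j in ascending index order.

t=0 i0+i1:st+sll ; dual
t=1 i2:mulh ; no-port MUL/MUL
t=2 i3+i4:mulh+xor ; dual
t=3 i5:or ; WAW r3
t=4 i6:ld ; no-port MEM/MEM
t=5 i7+i8:st+xor ; dual
t=6 i9:sub ; RAW r3
t=7 i10+i11:add+beq ; dual
t=8 i12+i13:blt+sub ; dual

ISSUED = 6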